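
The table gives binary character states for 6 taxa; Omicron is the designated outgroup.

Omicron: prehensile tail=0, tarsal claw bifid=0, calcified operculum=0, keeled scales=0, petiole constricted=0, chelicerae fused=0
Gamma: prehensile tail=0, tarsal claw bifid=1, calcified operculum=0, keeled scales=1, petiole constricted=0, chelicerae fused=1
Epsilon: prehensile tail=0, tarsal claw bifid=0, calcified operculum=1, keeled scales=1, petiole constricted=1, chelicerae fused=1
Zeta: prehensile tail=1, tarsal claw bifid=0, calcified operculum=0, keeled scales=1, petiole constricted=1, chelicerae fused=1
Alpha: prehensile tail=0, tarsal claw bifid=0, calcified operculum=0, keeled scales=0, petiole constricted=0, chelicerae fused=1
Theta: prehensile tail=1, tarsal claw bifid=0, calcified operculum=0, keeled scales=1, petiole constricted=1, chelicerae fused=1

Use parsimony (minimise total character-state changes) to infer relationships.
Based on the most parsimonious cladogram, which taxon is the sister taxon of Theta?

The outgroup has state '0' for every character, so '1' is the derived state throughout.
prehensile tail (derived state '1') is shared by Theta and Zeta — a synapomorphy uniting that clade.
tarsal claw bifid: derived state '1' in Gamma only — an autapomorphy, so it tells us nothing about relationships among taxa.
calcified operculum: derived state '1' in Epsilon only — an autapomorphy, so it tells us nothing about relationships among taxa.
keeled scales: derived state '1' in Epsilon, Gamma, Theta, and Zeta only — synapomorphy for {Epsilon, Gamma, Theta, Zeta}.
petiole constricted: derived state '1' in Epsilon, Theta, and Zeta only — synapomorphy for {Epsilon, Theta, Zeta}.
chelicerae fused (derived state '1') is shared by all ingroup taxa — unites the whole ingroup.
Most parsimonious ingroup topology: ((Gamma,(Epsilon,(Zeta,Theta))),Alpha).
Theta and Zeta form a cherry on this tree, so they are sister taxa.

Zeta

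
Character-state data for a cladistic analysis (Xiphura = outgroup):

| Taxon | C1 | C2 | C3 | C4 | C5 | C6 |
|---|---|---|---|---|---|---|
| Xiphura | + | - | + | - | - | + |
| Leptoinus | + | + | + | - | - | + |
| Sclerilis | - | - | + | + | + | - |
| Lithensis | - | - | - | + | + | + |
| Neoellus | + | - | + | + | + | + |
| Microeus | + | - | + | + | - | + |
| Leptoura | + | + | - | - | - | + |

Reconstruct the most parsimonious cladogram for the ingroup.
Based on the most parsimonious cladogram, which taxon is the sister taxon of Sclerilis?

Lithensis

Character polarity is set by the outgroup: the derived state is whichever differs from the outgroup's state, so for C1, C3, C6 the derived state is '-', and for the remaining characters it is '+'.
Only Lithensis and Sclerilis show the derived state '-' for C1, supporting them as a clade.
C2: derived state '+' in Leptoinus and Leptoura only — synapomorphy for {Leptoinus, Leptoura}.
C3 groups Leptoura and Lithensis, which is incompatible with the clades supported by the remaining characters; treating it as convergent (homoplasy) costs fewer steps than any alternative tree.
C4 (derived state '+') is shared by Lithensis, Microeus, Neoellus, and Sclerilis — a synapomorphy uniting that clade.
Only Lithensis, Neoellus, and Sclerilis show the derived state '+' for C5, supporting them as a clade.
C6: derived state '-' in Sclerilis only — an autapomorphy, so it tells us nothing about relationships among taxa.
Most parsimonious ingroup topology: ((Leptoinus,Leptoura),(((Sclerilis,Lithensis),Neoellus),Microeus)).
Sclerilis and Lithensis form a cherry on this tree, so they are sister taxa.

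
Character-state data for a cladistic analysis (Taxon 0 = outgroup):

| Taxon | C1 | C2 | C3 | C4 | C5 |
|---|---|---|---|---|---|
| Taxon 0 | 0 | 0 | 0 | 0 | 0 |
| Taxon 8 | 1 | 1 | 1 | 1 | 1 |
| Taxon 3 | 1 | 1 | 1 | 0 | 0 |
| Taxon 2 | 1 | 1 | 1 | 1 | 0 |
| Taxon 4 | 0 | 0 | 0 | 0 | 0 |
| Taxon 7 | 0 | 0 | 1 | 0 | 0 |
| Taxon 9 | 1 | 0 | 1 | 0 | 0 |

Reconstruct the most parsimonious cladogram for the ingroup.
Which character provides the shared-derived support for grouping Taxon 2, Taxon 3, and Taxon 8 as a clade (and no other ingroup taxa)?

C2

The outgroup has state '0' for every character, so '1' is the derived state throughout.
Only Taxon 2, Taxon 3, Taxon 8, and Taxon 9 show the derived state '1' for C1, supporting them as a clade.
C2 (derived state '1') is shared by Taxon 2, Taxon 3, and Taxon 8 — a synapomorphy uniting that clade.
C3: derived state '1' in Taxon 2, Taxon 3, Taxon 7, Taxon 8, and Taxon 9 only — synapomorphy for {Taxon 2, Taxon 3, Taxon 7, Taxon 8, Taxon 9}.
C4: derived state '1' in Taxon 2 and Taxon 8 only — synapomorphy for {Taxon 2, Taxon 8}.
C5 (derived state '1') is unique to Taxon 8 (autapomorphy; uninformative for grouping).
Most parsimonious ingroup topology: (((((Taxon 8,Taxon 2),Taxon 3),Taxon 9),Taxon 7),Taxon 4).
The clade {Taxon 2, Taxon 3, Taxon 8} is supported by C2: its derived state '1' occurs in exactly those taxa and in no other taxon (including the outgroup).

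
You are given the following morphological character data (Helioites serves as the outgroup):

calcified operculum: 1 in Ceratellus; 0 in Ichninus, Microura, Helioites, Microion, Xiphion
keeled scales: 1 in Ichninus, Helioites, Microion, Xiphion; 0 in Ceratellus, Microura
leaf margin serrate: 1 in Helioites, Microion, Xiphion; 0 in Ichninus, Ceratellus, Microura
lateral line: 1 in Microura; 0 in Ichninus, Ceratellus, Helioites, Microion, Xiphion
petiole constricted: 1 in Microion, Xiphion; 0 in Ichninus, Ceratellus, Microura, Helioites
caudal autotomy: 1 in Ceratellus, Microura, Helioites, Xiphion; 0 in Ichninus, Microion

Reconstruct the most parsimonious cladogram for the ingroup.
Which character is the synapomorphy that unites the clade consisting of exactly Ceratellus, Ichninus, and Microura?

leaf margin serrate

Character polarity is set by the outgroup: the derived state is whichever differs from the outgroup's state, so for keeled scales, leaf margin serrate, caudal autotomy the derived state is '0', and for the remaining characters it is '1'.
calcified operculum (derived state '1') is unique to Ceratellus (autapomorphy; uninformative for grouping).
keeled scales (derived state '0') is shared by Ceratellus and Microura — a synapomorphy uniting that clade.
Only Ceratellus, Ichninus, and Microura show the derived state '0' for leaf margin serrate, supporting them as a clade.
lateral line (derived state '1') is unique to Microura (autapomorphy; uninformative for grouping).
petiole constricted (derived state '1') is shared by Microion and Xiphion — a synapomorphy uniting that clade.
caudal autotomy (state '0') occurs in Ichninus and Microion but conflicts with the nesting implied by the other characters — most parsimoniously interpreted as homoplasy.
Most parsimonious ingroup topology: (((Microura,Ceratellus),Ichninus),(Xiphion,Microion)).
The clade {Ceratellus, Ichninus, Microura} is supported by leaf margin serrate: its derived state '0' occurs in exactly those taxa and in no other taxon (including the outgroup).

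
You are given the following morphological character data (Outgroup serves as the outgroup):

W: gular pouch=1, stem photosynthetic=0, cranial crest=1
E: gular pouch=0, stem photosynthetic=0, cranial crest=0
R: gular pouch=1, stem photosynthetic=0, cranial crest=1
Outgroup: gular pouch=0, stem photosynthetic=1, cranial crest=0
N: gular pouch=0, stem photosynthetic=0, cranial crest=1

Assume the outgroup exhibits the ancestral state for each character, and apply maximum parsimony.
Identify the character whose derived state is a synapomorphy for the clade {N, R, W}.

Character polarity is set by the outgroup: the derived state is whichever differs from the outgroup's state, so for stem photosynthetic the derived state is '0', and for the remaining characters it is '1'.
gular pouch (derived state '1') is shared by R and W — a synapomorphy uniting that clade.
stem photosynthetic (derived state '0') is shared by all ingroup taxa — unites the whole ingroup.
Only N, R, and W show the derived state '1' for cranial crest, supporting them as a clade.
Most parsimonious ingroup topology: (E,(N,(R,W))).
The clade {N, R, W} is supported by cranial crest: its derived state '1' occurs in exactly those taxa and in no other taxon (including the outgroup).

cranial crest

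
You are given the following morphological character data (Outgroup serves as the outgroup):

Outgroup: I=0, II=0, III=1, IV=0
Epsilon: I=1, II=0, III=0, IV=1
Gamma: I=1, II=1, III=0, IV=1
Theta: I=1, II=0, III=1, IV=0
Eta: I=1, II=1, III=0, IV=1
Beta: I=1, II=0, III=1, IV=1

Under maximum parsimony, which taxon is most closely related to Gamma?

Eta

Character polarity is set by the outgroup: the derived state is whichever differs from the outgroup's state, so for III the derived state is '0', and for the remaining characters it is '1'.
All ingroup taxa share the derived state '1' for I; it defines the ingroup but does not resolve relationships within it.
Only Eta and Gamma show the derived state '1' for II, supporting them as a clade.
III: derived state '0' in Epsilon, Eta, and Gamma only — synapomorphy for {Epsilon, Eta, Gamma}.
IV (derived state '1') is shared by Beta, Epsilon, Eta, and Gamma — a synapomorphy uniting that clade.
Most parsimonious ingroup topology: (((Epsilon,(Gamma,Eta)),Beta),Theta).
Gamma and Eta form a cherry on this tree, so they are sister taxa.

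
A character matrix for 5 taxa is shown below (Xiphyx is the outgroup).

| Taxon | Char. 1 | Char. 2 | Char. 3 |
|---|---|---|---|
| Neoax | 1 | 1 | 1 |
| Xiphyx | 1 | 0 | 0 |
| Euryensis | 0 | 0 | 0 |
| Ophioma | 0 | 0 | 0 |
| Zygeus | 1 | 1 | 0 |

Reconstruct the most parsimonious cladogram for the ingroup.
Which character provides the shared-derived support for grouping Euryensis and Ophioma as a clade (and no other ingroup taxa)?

Char. 1

Character polarity is set by the outgroup: the derived state is whichever differs from the outgroup's state, so for Char. 1 the derived state is '0', and for the remaining characters it is '1'.
Only Euryensis and Ophioma show the derived state '0' for Char. 1, supporting them as a clade.
Char. 2 (derived state '1') is shared by Neoax and Zygeus — a synapomorphy uniting that clade.
Char. 3 (derived state '1') is unique to Neoax (autapomorphy; uninformative for grouping).
Most parsimonious ingroup topology: ((Ophioma,Euryensis),(Neoax,Zygeus)).
The clade {Euryensis, Ophioma} is supported by Char. 1: its derived state '0' occurs in exactly those taxa and in no other taxon (including the outgroup).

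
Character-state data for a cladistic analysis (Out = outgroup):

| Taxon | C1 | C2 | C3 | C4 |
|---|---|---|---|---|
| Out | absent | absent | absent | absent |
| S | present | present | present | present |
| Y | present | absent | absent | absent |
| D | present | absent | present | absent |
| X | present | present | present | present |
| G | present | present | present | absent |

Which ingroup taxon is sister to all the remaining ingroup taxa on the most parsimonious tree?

The outgroup has state 'absent' for every character, so 'present' is the derived state throughout.
C1 (derived state 'present') is shared by all ingroup taxa — unites the whole ingroup.
C2 (derived state 'present') is shared by G, S, and X — a synapomorphy uniting that clade.
Only D, G, S, and X show the derived state 'present' for C3, supporting them as a clade.
Only S and X show the derived state 'present' for C4, supporting them as a clade.
Most parsimonious ingroup topology: ((((S,X),G),D),Y).
Y is sister to the clade containing all other ingroup taxa, so it is the earliest-diverging (most basal) ingroup lineage.

Y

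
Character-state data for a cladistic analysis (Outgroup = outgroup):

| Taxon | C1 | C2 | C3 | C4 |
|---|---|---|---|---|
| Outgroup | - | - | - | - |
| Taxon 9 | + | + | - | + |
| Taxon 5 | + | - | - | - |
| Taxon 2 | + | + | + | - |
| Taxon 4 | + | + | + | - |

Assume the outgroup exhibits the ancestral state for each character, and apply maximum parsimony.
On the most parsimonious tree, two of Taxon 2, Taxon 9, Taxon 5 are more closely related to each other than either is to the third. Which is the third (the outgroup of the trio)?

The outgroup has state '-' for every character, so '+' is the derived state throughout.
All ingroup taxa share the derived state '+' for C1; it defines the ingroup but does not resolve relationships within it.
C2: derived state '+' in Taxon 2, Taxon 4, and Taxon 9 only — synapomorphy for {Taxon 2, Taxon 4, Taxon 9}.
Only Taxon 2 and Taxon 4 show the derived state '+' for C3, supporting them as a clade.
C4: derived state '+' in Taxon 9 only — an autapomorphy, so it tells us nothing about relationships among taxa.
Most parsimonious ingroup topology: ((Taxon 9,(Taxon 2,Taxon 4)),Taxon 5).
Taxon 2 and Taxon 9 share a more recent common ancestor with each other than either does with Taxon 5, so Taxon 5 is the least closely related of the three.

Taxon 5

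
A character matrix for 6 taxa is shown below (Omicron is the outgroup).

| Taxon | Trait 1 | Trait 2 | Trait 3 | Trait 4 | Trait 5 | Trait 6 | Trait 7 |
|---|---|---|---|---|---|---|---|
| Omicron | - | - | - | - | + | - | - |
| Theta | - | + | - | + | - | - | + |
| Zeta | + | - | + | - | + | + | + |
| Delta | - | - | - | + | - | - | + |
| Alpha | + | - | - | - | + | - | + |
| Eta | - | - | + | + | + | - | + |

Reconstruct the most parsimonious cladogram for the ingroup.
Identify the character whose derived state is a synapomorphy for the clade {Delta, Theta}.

Character polarity is set by the outgroup: the derived state is whichever differs from the outgroup's state, so for Trait 5 the derived state is '-', and for the remaining characters it is '+'.
Only Alpha and Zeta show the derived state '+' for Trait 1, supporting them as a clade.
Trait 2 (derived state '+') is unique to Theta (autapomorphy; uninformative for grouping).
Trait 3 (state '+') occurs in Eta and Zeta but conflicts with the nesting implied by the other characters — most parsimoniously interpreted as homoplasy.
Trait 4: derived state '+' in Delta, Eta, and Theta only — synapomorphy for {Delta, Eta, Theta}.
Trait 5 (derived state '-') is shared by Delta and Theta — a synapomorphy uniting that clade.
Trait 6: derived state '+' in Zeta only — an autapomorphy, so it tells us nothing about relationships among taxa.
All ingroup taxa share the derived state '+' for Trait 7; it defines the ingroup but does not resolve relationships within it.
Most parsimonious ingroup topology: (((Theta,Delta),Eta),(Zeta,Alpha)).
The clade {Delta, Theta} is supported by Trait 5: its derived state '-' occurs in exactly those taxa and in no other taxon (including the outgroup).

Trait 5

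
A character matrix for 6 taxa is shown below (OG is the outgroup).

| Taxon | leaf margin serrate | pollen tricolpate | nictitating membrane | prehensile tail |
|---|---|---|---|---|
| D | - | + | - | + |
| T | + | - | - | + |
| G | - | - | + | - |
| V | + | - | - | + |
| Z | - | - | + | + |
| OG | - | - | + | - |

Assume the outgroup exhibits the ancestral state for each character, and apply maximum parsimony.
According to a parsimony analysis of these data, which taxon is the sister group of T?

Character polarity is set by the outgroup: the derived state is whichever differs from the outgroup's state, so for nictitating membrane the derived state is '-', and for the remaining characters it is '+'.
Only T and V show the derived state '+' for leaf margin serrate, supporting them as a clade.
pollen tricolpate (derived state '+') is unique to D (autapomorphy; uninformative for grouping).
nictitating membrane (derived state '-') is shared by D, T, and V — a synapomorphy uniting that clade.
prehensile tail (derived state '+') is shared by D, T, V, and Z — a synapomorphy uniting that clade.
Most parsimonious ingroup topology: ((((V,T),D),Z),G).
T and V form a cherry on this tree, so they are sister taxa.

V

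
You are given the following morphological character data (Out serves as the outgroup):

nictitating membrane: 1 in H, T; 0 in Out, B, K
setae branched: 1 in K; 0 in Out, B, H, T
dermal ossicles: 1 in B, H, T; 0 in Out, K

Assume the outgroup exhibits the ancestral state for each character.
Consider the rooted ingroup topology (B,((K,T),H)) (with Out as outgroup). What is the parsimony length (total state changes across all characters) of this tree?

Map each character onto (B,((K,T),H)) (rooted by Out) and count the minimum state changes it requires (Fitch parsimony):
nictitating membrane: 2; setae branched: 1; dermal ossicles: 2.
Total tree length = 5.

5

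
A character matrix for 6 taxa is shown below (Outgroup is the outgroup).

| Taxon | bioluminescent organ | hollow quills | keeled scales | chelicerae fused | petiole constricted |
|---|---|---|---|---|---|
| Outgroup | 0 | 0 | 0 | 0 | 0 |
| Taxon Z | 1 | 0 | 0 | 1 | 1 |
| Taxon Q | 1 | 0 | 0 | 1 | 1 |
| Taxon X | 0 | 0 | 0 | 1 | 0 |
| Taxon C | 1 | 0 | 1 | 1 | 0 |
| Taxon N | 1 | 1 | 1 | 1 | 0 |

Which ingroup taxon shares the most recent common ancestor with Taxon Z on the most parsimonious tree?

The outgroup has state '0' for every character, so '1' is the derived state throughout.
Only Taxon C, Taxon N, Taxon Q, and Taxon Z show the derived state '1' for bioluminescent organ, supporting them as a clade.
hollow quills: derived state '1' in Taxon N only — an autapomorphy, so it tells us nothing about relationships among taxa.
Only Taxon C and Taxon N show the derived state '1' for keeled scales, supporting them as a clade.
chelicerae fused (derived state '1') is shared by all ingroup taxa — unites the whole ingroup.
Only Taxon Q and Taxon Z show the derived state '1' for petiole constricted, supporting them as a clade.
Most parsimonious ingroup topology: (((Taxon Z,Taxon Q),(Taxon C,Taxon N)),Taxon X).
Taxon Z and Taxon Q form a cherry on this tree, so they are sister taxa.

Taxon Q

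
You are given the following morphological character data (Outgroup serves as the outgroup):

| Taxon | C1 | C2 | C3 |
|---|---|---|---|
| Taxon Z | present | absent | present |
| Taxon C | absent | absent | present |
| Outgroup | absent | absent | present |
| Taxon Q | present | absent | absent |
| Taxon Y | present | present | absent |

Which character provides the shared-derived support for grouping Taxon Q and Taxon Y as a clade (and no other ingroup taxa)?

Character polarity is set by the outgroup: the derived state is whichever differs from the outgroup's state, so for C3 the derived state is 'absent', and for the remaining characters it is 'present'.
Only Taxon Q, Taxon Y, and Taxon Z show the derived state 'present' for C1, supporting them as a clade.
C2 (derived state 'present') is unique to Taxon Y (autapomorphy; uninformative for grouping).
Only Taxon Q and Taxon Y show the derived state 'absent' for C3, supporting them as a clade.
Most parsimonious ingroup topology: (((Taxon Y,Taxon Q),Taxon Z),Taxon C).
The clade {Taxon Q, Taxon Y} is supported by C3: its derived state 'absent' occurs in exactly those taxa and in no other taxon (including the outgroup).

C3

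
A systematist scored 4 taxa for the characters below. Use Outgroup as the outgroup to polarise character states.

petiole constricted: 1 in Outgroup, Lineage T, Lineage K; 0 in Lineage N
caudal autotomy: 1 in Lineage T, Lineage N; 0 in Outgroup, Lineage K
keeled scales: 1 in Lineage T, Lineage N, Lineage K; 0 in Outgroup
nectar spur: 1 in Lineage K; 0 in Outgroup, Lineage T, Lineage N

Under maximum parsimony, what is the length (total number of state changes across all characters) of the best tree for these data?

4

Character polarity is set by the outgroup: the derived state is whichever differs from the outgroup's state, so for petiole constricted the derived state is '0', and for the remaining characters it is '1'.
petiole constricted (derived state '0') is unique to Lineage N (autapomorphy; uninformative for grouping).
caudal autotomy (derived state '1') is shared by Lineage N and Lineage T — a synapomorphy uniting that clade.
All ingroup taxa share the derived state '1' for keeled scales; it defines the ingroup but does not resolve relationships within it.
nectar spur: derived state '1' in Lineage K only — an autapomorphy, so it tells us nothing about relationships among taxa.
Most parsimonious ingroup topology: ((Lineage T,Lineage N),Lineage K).
Changes per character on this tree: petiole constricted: 1; caudal autotomy: 1; keeled scales: 1; nectar spur: 1.
Total = 4.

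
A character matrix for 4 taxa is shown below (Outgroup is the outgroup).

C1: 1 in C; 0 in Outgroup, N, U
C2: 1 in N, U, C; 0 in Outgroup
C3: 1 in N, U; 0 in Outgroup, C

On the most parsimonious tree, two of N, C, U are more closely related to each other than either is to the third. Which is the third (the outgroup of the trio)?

C

The outgroup has state '0' for every character, so '1' is the derived state throughout.
C1: derived state '1' in C only — an autapomorphy, so it tells us nothing about relationships among taxa.
C2 (derived state '1') is shared by all ingroup taxa — unites the whole ingroup.
C3: derived state '1' in N and U only — synapomorphy for {N, U}.
Most parsimonious ingroup topology: ((N,U),C).
U and N share a more recent common ancestor with each other than either does with C, so C is the least closely related of the three.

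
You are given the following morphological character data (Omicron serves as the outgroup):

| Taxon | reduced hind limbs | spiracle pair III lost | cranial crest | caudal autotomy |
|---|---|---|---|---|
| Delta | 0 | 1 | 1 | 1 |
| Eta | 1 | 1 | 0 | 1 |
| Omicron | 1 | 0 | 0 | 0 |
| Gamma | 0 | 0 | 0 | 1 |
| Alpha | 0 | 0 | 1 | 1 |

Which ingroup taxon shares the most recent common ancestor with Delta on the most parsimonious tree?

Character polarity is set by the outgroup: the derived state is whichever differs from the outgroup's state, so for reduced hind limbs the derived state is '0', and for the remaining characters it is '1'.
reduced hind limbs: derived state '0' in Alpha, Delta, and Gamma only — synapomorphy for {Alpha, Delta, Gamma}.
spiracle pair III lost (state '1') occurs in Delta and Eta but conflicts with the nesting implied by the other characters — most parsimoniously interpreted as homoplasy.
cranial crest (derived state '1') is shared by Alpha and Delta — a synapomorphy uniting that clade.
All ingroup taxa share the derived state '1' for caudal autotomy; it defines the ingroup but does not resolve relationships within it.
Most parsimonious ingroup topology: (((Delta,Alpha),Gamma),Eta).
Delta and Alpha form a cherry on this tree, so they are sister taxa.

Alpha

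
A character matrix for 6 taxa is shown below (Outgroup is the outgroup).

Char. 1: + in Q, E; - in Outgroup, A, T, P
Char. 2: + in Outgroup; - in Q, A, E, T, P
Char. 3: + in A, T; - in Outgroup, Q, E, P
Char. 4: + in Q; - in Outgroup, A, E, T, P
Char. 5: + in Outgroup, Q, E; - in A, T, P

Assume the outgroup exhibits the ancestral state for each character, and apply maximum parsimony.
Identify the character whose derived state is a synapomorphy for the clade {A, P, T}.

Character polarity is set by the outgroup: the derived state is whichever differs from the outgroup's state, so for Char. 2, Char. 5 the derived state is '-', and for the remaining characters it is '+'.
Char. 1: derived state '+' in E and Q only — synapomorphy for {E, Q}.
Char. 2 (derived state '-') is shared by all ingroup taxa — unites the whole ingroup.
Char. 3: derived state '+' in A and T only — synapomorphy for {A, T}.
Char. 4 (derived state '+') is unique to Q (autapomorphy; uninformative for grouping).
Char. 5 (derived state '-') is shared by A, P, and T — a synapomorphy uniting that clade.
Most parsimonious ingroup topology: ((Q,E),((A,T),P)).
The clade {A, P, T} is supported by Char. 5: its derived state '-' occurs in exactly those taxa and in no other taxon (including the outgroup).

Char. 5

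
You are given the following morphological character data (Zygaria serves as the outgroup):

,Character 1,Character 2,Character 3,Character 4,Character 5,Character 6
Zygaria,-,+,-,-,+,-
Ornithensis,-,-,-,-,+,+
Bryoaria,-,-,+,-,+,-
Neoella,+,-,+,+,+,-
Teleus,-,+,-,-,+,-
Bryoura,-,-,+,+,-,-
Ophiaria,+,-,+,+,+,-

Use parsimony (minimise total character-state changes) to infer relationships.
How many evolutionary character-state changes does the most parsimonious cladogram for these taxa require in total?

6

Character polarity is set by the outgroup: the derived state is whichever differs from the outgroup's state, so for Character 2, Character 5 the derived state is '-', and for the remaining characters it is '+'.
Character 1 (derived state '+') is shared by Neoella and Ophiaria — a synapomorphy uniting that clade.
Character 2: derived state '-' in Bryoaria, Bryoura, Neoella, Ophiaria, and Ornithensis only — synapomorphy for {Bryoaria, Bryoura, Neoella, Ophiaria, Ornithensis}.
Character 3: derived state '+' in Bryoaria, Bryoura, Neoella, and Ophiaria only — synapomorphy for {Bryoaria, Bryoura, Neoella, Ophiaria}.
Character 4 (derived state '+') is shared by Bryoura, Neoella, and Ophiaria — a synapomorphy uniting that clade.
Character 5: derived state '-' in Bryoura only — an autapomorphy, so it tells us nothing about relationships among taxa.
Character 6 (derived state '+') is unique to Ornithensis (autapomorphy; uninformative for grouping).
Most parsimonious ingroup topology: ((Ornithensis,(Bryoaria,((Neoella,Ophiaria),Bryoura))),Teleus).
Changes per character on this tree: Character 1: 1; Character 2: 1; Character 3: 1; Character 4: 1; Character 5: 1; Character 6: 1.
Total = 6.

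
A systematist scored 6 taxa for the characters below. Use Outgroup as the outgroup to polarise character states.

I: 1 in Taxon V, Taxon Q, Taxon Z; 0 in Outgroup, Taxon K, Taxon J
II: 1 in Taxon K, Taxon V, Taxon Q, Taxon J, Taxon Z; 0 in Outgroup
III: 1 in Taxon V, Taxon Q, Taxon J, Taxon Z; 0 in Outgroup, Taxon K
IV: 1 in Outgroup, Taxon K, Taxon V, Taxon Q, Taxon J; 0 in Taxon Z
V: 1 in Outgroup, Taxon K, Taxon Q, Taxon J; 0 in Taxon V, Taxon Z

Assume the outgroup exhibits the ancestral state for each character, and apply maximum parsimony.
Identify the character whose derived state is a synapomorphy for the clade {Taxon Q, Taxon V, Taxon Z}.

Character polarity is set by the outgroup: the derived state is whichever differs from the outgroup's state, so for IV, V the derived state is '0', and for the remaining characters it is '1'.
I (derived state '1') is shared by Taxon Q, Taxon V, and Taxon Z — a synapomorphy uniting that clade.
II (derived state '1') is shared by all ingroup taxa — unites the whole ingroup.
III: derived state '1' in Taxon J, Taxon Q, Taxon V, and Taxon Z only — synapomorphy for {Taxon J, Taxon Q, Taxon V, Taxon Z}.
IV (derived state '0') is unique to Taxon Z (autapomorphy; uninformative for grouping).
Only Taxon V and Taxon Z show the derived state '0' for V, supporting them as a clade.
Most parsimonious ingroup topology: (Taxon K,(((Taxon V,Taxon Z),Taxon Q),Taxon J)).
The clade {Taxon Q, Taxon V, Taxon Z} is supported by I: its derived state '1' occurs in exactly those taxa and in no other taxon (including the outgroup).

I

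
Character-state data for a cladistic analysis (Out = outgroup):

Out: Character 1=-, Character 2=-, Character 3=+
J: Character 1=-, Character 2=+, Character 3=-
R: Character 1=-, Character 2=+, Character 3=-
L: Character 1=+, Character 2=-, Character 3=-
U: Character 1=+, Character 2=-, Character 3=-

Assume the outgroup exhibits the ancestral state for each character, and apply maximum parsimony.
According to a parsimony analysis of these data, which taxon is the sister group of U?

L

Character polarity is set by the outgroup: the derived state is whichever differs from the outgroup's state, so for Character 3 the derived state is '-', and for the remaining characters it is '+'.
Character 1 (derived state '+') is shared by L and U — a synapomorphy uniting that clade.
Character 2 (derived state '+') is shared by J and R — a synapomorphy uniting that clade.
Character 3 (derived state '-') is shared by all ingroup taxa — unites the whole ingroup.
Most parsimonious ingroup topology: ((J,R),(L,U)).
U and L form a cherry on this tree, so they are sister taxa.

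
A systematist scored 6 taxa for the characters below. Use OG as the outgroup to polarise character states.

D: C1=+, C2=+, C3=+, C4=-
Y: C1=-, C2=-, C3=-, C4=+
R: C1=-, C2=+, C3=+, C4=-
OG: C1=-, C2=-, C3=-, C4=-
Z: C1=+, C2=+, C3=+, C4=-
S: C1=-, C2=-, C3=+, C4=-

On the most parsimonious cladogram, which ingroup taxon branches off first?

The outgroup has state '-' for every character, so '+' is the derived state throughout.
C1: derived state '+' in D and Z only — synapomorphy for {D, Z}.
C2: derived state '+' in D, R, and Z only — synapomorphy for {D, R, Z}.
Only D, R, S, and Z show the derived state '+' for C3, supporting them as a clade.
C4 (derived state '+') is unique to Y (autapomorphy; uninformative for grouping).
Most parsimonious ingroup topology: ((((Z,D),R),S),Y).
Y is sister to the clade containing all other ingroup taxa, so it is the earliest-diverging (most basal) ingroup lineage.

Y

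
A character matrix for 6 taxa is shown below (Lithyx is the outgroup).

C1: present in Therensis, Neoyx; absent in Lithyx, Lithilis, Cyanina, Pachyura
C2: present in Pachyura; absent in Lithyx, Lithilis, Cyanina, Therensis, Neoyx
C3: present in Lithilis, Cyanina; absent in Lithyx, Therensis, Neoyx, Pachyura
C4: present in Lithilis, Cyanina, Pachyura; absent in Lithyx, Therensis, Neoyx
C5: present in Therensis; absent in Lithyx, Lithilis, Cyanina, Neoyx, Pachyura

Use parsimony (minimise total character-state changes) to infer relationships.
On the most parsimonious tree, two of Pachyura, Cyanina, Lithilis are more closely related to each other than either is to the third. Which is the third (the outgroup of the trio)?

Pachyura

The outgroup has state 'absent' for every character, so 'present' is the derived state throughout.
C1 (derived state 'present') is shared by Neoyx and Therensis — a synapomorphy uniting that clade.
C2 (derived state 'present') is unique to Pachyura (autapomorphy; uninformative for grouping).
Only Cyanina and Lithilis show the derived state 'present' for C3, supporting them as a clade.
C4 (derived state 'present') is shared by Cyanina, Lithilis, and Pachyura — a synapomorphy uniting that clade.
C5 (derived state 'present') is unique to Therensis (autapomorphy; uninformative for grouping).
Most parsimonious ingroup topology: (((Lithilis,Cyanina),Pachyura),(Therensis,Neoyx)).
Cyanina and Lithilis share a more recent common ancestor with each other than either does with Pachyura, so Pachyura is the least closely related of the three.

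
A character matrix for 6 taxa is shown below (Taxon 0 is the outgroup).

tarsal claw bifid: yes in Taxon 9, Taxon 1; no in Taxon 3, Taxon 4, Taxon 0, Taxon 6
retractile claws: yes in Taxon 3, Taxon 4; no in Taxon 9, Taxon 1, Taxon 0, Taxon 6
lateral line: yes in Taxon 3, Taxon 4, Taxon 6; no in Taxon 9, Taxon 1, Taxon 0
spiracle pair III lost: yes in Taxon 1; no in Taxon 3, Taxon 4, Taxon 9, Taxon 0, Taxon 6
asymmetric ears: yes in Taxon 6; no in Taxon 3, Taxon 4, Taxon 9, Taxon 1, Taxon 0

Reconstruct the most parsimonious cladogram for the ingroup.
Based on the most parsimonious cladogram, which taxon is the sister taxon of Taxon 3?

The outgroup has state 'no' for every character, so 'yes' is the derived state throughout.
Only Taxon 1 and Taxon 9 show the derived state 'yes' for tarsal claw bifid, supporting them as a clade.
retractile claws: derived state 'yes' in Taxon 3 and Taxon 4 only — synapomorphy for {Taxon 3, Taxon 4}.
lateral line: derived state 'yes' in Taxon 3, Taxon 4, and Taxon 6 only — synapomorphy for {Taxon 3, Taxon 4, Taxon 6}.
spiracle pair III lost: derived state 'yes' in Taxon 1 only — an autapomorphy, so it tells us nothing about relationships among taxa.
asymmetric ears (derived state 'yes') is unique to Taxon 6 (autapomorphy; uninformative for grouping).
Most parsimonious ingroup topology: ((Taxon 1,Taxon 9),((Taxon 4,Taxon 3),Taxon 6)).
Taxon 3 and Taxon 4 form a cherry on this tree, so they are sister taxa.

Taxon 4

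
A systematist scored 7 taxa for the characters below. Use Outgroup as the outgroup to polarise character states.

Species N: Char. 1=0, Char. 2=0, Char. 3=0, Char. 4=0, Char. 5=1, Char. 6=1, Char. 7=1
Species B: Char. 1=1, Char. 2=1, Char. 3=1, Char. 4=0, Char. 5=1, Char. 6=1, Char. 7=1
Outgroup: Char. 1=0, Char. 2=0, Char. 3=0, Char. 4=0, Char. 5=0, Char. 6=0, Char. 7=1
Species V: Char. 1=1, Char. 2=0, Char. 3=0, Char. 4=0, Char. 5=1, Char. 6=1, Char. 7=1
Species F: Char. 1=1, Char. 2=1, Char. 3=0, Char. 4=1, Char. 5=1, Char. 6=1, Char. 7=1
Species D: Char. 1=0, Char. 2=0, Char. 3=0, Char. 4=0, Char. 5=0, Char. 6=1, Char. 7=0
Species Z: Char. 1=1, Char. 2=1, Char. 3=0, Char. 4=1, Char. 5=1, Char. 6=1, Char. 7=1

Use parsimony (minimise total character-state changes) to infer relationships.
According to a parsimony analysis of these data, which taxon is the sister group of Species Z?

Character polarity is set by the outgroup: the derived state is whichever differs from the outgroup's state, so for Char. 7 the derived state is '0', and for the remaining characters it is '1'.
Only Species B, Species F, Species V, and Species Z show the derived state '1' for Char. 1, supporting them as a clade.
Char. 2 (derived state '1') is shared by Species B, Species F, and Species Z — a synapomorphy uniting that clade.
Char. 3 (derived state '1') is unique to Species B (autapomorphy; uninformative for grouping).
Char. 4: derived state '1' in Species F and Species Z only — synapomorphy for {Species F, Species Z}.
Char. 5: derived state '1' in Species B, Species F, Species N, Species V, and Species Z only — synapomorphy for {Species B, Species F, Species N, Species V, Species Z}.
Char. 6 (derived state '1') is shared by all ingroup taxa — unites the whole ingroup.
Char. 7 (derived state '0') is unique to Species D (autapomorphy; uninformative for grouping).
Most parsimonious ingroup topology: (((Species V,((Species F,Species Z),Species B)),Species N),Species D).
Species Z and Species F form a cherry on this tree, so they are sister taxa.

Species F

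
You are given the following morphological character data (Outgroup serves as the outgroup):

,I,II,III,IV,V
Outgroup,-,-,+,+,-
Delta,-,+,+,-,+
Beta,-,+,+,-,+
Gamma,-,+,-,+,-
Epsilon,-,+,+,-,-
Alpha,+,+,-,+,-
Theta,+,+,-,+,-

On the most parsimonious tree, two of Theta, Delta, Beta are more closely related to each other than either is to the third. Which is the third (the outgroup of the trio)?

Theta

Character polarity is set by the outgroup: the derived state is whichever differs from the outgroup's state, so for III, IV the derived state is '-', and for the remaining characters it is '+'.
I: derived state '+' in Alpha and Theta only — synapomorphy for {Alpha, Theta}.
All ingroup taxa share the derived state '+' for II; it defines the ingroup but does not resolve relationships within it.
III: derived state '-' in Alpha, Gamma, and Theta only — synapomorphy for {Alpha, Gamma, Theta}.
Only Beta, Delta, and Epsilon show the derived state '-' for IV, supporting them as a clade.
V (derived state '+') is shared by Beta and Delta — a synapomorphy uniting that clade.
Most parsimonious ingroup topology: (((Delta,Beta),Epsilon),(Gamma,(Alpha,Theta))).
Beta and Delta share a more recent common ancestor with each other than either does with Theta, so Theta is the least closely related of the three.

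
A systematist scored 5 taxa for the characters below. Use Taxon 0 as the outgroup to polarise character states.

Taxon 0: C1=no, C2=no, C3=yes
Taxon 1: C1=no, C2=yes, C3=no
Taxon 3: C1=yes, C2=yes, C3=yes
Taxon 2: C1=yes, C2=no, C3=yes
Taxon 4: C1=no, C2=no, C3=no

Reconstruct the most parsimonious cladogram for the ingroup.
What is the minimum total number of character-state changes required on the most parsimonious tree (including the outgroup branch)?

Character polarity is set by the outgroup: the derived state is whichever differs from the outgroup's state, so for C3 the derived state is 'no', and for the remaining characters it is 'yes'.
C1 (derived state 'yes') is shared by Taxon 2 and Taxon 3 — a synapomorphy uniting that clade.
C2 groups Taxon 1 and Taxon 3, which is incompatible with the clades supported by the remaining characters; treating it as convergent (homoplasy) costs fewer steps than any alternative tree.
C3: derived state 'no' in Taxon 1 and Taxon 4 only — synapomorphy for {Taxon 1, Taxon 4}.
Most parsimonious ingroup topology: ((Taxon 1,Taxon 4),(Taxon 3,Taxon 2)).
Changes per character on this tree: C1: 1; C2: 2; C3: 1.
Total = 4.

4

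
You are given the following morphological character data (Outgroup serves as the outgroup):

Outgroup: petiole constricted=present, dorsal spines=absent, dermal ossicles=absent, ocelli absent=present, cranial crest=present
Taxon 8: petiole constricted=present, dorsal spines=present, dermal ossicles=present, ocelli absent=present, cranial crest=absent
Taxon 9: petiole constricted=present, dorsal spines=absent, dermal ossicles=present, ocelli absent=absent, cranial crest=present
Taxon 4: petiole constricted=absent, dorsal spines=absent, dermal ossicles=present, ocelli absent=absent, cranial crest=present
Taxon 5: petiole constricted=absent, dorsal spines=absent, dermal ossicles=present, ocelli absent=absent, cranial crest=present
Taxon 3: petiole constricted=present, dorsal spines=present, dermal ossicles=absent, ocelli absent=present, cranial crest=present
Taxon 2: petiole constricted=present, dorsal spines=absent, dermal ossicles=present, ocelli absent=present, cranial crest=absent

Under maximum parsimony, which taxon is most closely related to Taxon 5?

Character polarity is set by the outgroup: the derived state is whichever differs from the outgroup's state, so for petiole constricted, ocelli absent, cranial crest the derived state is 'absent', and for the remaining characters it is 'present'.
Only Taxon 4 and Taxon 5 show the derived state 'absent' for petiole constricted, supporting them as a clade.
dorsal spines groups Taxon 3 and Taxon 8, which is incompatible with the clades supported by the remaining characters; treating it as convergent (homoplasy) costs fewer steps than any alternative tree.
dermal ossicles (derived state 'present') is shared by Taxon 2, Taxon 4, Taxon 5, Taxon 8, and Taxon 9 — a synapomorphy uniting that clade.
ocelli absent: derived state 'absent' in Taxon 4, Taxon 5, and Taxon 9 only — synapomorphy for {Taxon 4, Taxon 5, Taxon 9}.
Only Taxon 2 and Taxon 8 show the derived state 'absent' for cranial crest, supporting them as a clade.
Most parsimonious ingroup topology: (((Taxon 8,Taxon 2),(Taxon 9,(Taxon 4,Taxon 5))),Taxon 3).
Taxon 5 and Taxon 4 form a cherry on this tree, so they are sister taxa.

Taxon 4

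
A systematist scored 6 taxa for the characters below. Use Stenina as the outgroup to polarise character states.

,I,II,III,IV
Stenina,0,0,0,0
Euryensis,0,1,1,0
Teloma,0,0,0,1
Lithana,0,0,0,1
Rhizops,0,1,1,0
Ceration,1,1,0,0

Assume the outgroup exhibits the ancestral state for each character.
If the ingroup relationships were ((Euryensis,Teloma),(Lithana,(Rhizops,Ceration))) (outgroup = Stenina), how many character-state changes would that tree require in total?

Map each character onto ((Euryensis,Teloma),(Lithana,(Rhizops,Ceration))) (rooted by Stenina) and count the minimum state changes it requires (Fitch parsimony):
I: 1; II: 2; III: 2; IV: 2.
Total tree length = 7.

7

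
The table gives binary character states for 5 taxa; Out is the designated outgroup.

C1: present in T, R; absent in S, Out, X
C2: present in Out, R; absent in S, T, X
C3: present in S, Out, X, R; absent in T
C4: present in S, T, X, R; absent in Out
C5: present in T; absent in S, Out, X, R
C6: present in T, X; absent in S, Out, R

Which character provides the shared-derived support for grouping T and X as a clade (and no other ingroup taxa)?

C6

Character polarity is set by the outgroup: the derived state is whichever differs from the outgroup's state, so for C2, C3 the derived state is 'absent', and for the remaining characters it is 'present'.
C1 groups R and T, which is incompatible with the clades supported by the remaining characters; treating it as convergent (homoplasy) costs fewer steps than any alternative tree.
C2 (derived state 'absent') is shared by S, T, and X — a synapomorphy uniting that clade.
C3 (derived state 'absent') is unique to T (autapomorphy; uninformative for grouping).
C4 (derived state 'present') is shared by all ingroup taxa — unites the whole ingroup.
C5 (derived state 'present') is unique to T (autapomorphy; uninformative for grouping).
C6 (derived state 'present') is shared by T and X — a synapomorphy uniting that clade.
Most parsimonious ingroup topology: (R,(S,(T,X))).
The clade {T, X} is supported by C6: its derived state 'present' occurs in exactly those taxa and in no other taxon (including the outgroup).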